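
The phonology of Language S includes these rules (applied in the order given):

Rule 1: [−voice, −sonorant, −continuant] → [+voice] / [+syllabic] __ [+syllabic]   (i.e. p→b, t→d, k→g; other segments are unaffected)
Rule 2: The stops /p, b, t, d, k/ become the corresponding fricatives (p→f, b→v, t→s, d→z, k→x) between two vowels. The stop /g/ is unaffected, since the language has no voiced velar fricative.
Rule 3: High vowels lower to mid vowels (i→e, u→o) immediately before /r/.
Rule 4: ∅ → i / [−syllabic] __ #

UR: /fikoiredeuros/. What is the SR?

Rule 1 (intervocalic voicing): /k/ is a voiceless stop between vowels /i/ and /o/, so it voices to [g]. /fikoiredeuros/ → figoiredeuros.
Rule 2 (intervocalic spirantization): /d/ is a stop between vowels /e/ and /e/, so it spirantizes to the fricative [z]. /figoiredeuros/ → figoirezeuros.
Rule 3 (pre-rhotic lowering): /i/ is a high vowel immediately before /r/, so it lowers to [e]. /u/ is a high vowel immediately before /r/, so it lowers to [o]. /figoirezeuros/ → figoerezeoros.
Rule 4 (final i-epenthesis): the form ends in the consonant /s/, so [i] is inserted word-finally. /figoerezeoros/ → figoerezeorosi.

figoerezeorosi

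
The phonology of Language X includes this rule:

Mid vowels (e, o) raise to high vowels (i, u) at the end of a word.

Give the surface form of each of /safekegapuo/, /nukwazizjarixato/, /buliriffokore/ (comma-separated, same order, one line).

safekegapuu, nukwazizjarixatu, buliriffokori

/safekegapuo/: /o/ is a mid vowel in word-final position, so it raises to [u]. → [safekegapuu].
/nukwazizjarixato/: /o/ is a mid vowel in word-final position, so it raises to [u]. → [nukwazizjarixatu].
/buliriffokore/: /e/ is a mid vowel in word-final position, so it raises to [i]. → [buliriffokori].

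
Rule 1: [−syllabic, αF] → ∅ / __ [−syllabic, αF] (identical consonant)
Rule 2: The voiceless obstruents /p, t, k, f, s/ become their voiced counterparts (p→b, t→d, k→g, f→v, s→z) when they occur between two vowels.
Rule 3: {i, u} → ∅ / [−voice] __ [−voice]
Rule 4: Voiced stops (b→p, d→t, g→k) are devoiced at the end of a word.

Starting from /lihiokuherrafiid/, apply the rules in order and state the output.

Rule 1 (degemination): /rr/ is a geminate; the first /r/ deletes. /lihiokuherrafiid/ → lihiokuherafiid.
Rule 2 (intervocalic voicing): /k/ is a voiceless obstruent between vowels /o/ and /u/, so it voices to [g]. /f/ is a voiceless obstruent between vowels /a/ and /i/, so it voices to [v]. /lihiokuherafiid/ → lihioguheraviid.
Rule 3 (high vowel syncope): no segment meets the environment; /lihioguheraviid/ is unchanged.
Rule 4 (final devoicing): /d/ is a voiced stop in word-final position, so it devoices to [t]. /lihioguheraviid/ → lihioguheraviit.

lihioguheraviit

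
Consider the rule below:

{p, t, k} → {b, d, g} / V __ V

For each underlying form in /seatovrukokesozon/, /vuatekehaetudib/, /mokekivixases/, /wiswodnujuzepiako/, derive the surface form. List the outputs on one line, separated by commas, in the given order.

seadovrugogesozon, vuadegehaedudib, mogegivixases, wiswodnujuzebiago

/seatovrukokesozon/: /t/ is a voiceless stop between vowels /a/ and /o/, so it voices to [d]. /k/ is a voiceless stop between vowels /u/ and /o/, so it voices to [g]. /k/ is a voiceless stop between vowels /o/ and /e/, so it voices to [g]. → [seadovrugogesozon].
/vuatekehaetudib/: /t/ is a voiceless stop between vowels /a/ and /e/, so it voices to [d]. /k/ is a voiceless stop between vowels /e/ and /e/, so it voices to [g]. /t/ is a voiceless stop between vowels /e/ and /u/, so it voices to [d]. → [vuadegehaedudib].
/mokekivixases/: /k/ is a voiceless stop between vowels /o/ and /e/, so it voices to [g]. /k/ is a voiceless stop between vowels /e/ and /i/, so it voices to [g]. → [mogegivixases].
/wiswodnujuzepiako/: /p/ is a voiceless stop between vowels /e/ and /i/, so it voices to [b]. /k/ is a voiceless stop between vowels /a/ and /o/, so it voices to [g]. → [wiswodnujuzebiago].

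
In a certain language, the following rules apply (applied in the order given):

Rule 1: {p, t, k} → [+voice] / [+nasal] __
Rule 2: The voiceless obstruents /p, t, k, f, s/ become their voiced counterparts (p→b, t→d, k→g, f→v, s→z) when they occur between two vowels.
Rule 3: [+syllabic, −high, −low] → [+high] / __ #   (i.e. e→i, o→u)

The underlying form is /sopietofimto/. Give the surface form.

sobiedovimdu

Rule 1 (post-nasal voicing): /t/ is a voiceless stop immediately after the nasal /m/, so it voices to [d]. /sopietofimto/ → sopietofimdo.
Rule 2 (intervocalic voicing): /p/ is a voiceless obstruent between vowels /o/ and /i/, so it voices to [b]. /t/ is a voiceless obstruent between vowels /e/ and /o/, so it voices to [d]. /f/ is a voiceless obstruent between vowels /o/ and /i/, so it voices to [v]. /sopietofimdo/ → sobiedovimdo.
Rule 3 (final vowel raising): /o/ is a mid vowel in word-final position, so it raises to [u]. /sobiedovimdo/ → sobiedovimdu.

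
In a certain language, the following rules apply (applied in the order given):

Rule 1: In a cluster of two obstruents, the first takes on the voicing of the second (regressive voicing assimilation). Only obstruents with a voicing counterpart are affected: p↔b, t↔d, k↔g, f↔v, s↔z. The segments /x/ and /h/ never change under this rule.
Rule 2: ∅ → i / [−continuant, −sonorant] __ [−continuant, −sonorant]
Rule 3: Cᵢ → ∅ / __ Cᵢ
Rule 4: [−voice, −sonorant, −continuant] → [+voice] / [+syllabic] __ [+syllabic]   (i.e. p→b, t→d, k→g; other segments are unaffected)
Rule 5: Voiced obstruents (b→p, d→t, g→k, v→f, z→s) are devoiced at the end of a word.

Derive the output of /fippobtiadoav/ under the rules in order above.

Rule 1 (regressive voicing assimilation): /b/ precedes the voiceless obstruent /t/, so it devoices to [p] by assimilation. /fippobtiadoav/ → fippoptiadoav.
Rule 2 (stop-cluster i-epenthesis): /p/ and /p/ form a stop–stop cluster, so [i] is inserted between them. /p/ and /t/ form a stop–stop cluster, so [i] is inserted between them. /fippoptiadoav/ → fipipopitiadoav.
Rule 3 (degemination): no segment meets the environment; /fipipopitiadoav/ is unchanged.
Rule 4 (intervocalic voicing): /p/ is a voiceless stop between vowels /i/ and /i/, so it voices to [b]. /p/ is a voiceless stop between vowels /i/ and /o/, so it voices to [b]. /p/ is a voiceless stop between vowels /o/ and /i/, so it voices to [b]. /t/ is a voiceless stop between vowels /i/ and /i/, so it voices to [d]. /fipipopitiadoav/ → fibibobidiadoav.
Rule 5 (final devoicing): /v/ is a voiced obstruent in word-final position, so it devoices to [f]. /fibibobidiadoav/ → fibibobidiadoaf.

fibibobidiadoaf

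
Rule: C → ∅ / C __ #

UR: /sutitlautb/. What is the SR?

/b/ is the second consonant of a word-final cluster /tb/, so it deletes.
Surface form: [sutitlaut].

sutitlaut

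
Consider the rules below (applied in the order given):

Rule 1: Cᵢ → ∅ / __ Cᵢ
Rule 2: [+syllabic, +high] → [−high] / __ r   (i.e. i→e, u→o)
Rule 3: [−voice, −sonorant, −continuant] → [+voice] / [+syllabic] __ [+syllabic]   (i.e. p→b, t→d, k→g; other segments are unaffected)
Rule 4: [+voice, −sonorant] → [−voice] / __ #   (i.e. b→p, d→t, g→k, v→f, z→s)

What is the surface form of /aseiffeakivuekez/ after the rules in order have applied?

Rule 1 (degemination): /ff/ is a geminate; the first /f/ deletes. /aseiffeakivuekez/ → aseifeakivuekez.
Rule 2 (pre-rhotic lowering): no segment meets the environment; /aseifeakivuekez/ is unchanged.
Rule 3 (intervocalic voicing): /k/ is a voiceless stop between vowels /a/ and /i/, so it voices to [g]. /k/ is a voiceless stop between vowels /e/ and /e/, so it voices to [g]. /aseifeakivuekez/ → aseifeagivuegez.
Rule 4 (final devoicing): /z/ is a voiced obstruent in word-final position, so it devoices to [s]. /aseifeagivuegez/ → aseifeagivueges.

aseifeagivueges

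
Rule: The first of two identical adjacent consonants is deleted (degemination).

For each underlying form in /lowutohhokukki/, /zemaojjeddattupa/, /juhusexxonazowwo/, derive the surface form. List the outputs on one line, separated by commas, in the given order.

lowutohokuki, zemaojedatupa, juhusexonazowo

/lowutohhokukki/: /hh/ is a geminate; the first /h/ deletes. /kk/ is a geminate; the first /k/ deletes. → [lowutohokuki].
/zemaojjeddattupa/: /jj/ is a geminate; the first /j/ deletes. /dd/ is a geminate; the first /d/ deletes. /tt/ is a geminate; the first /t/ deletes. → [zemaojedatupa].
/juhusexxonazowwo/: /xx/ is a geminate; the first /x/ deletes. /ww/ is a geminate; the first /w/ deletes. → [juhusexonazowo].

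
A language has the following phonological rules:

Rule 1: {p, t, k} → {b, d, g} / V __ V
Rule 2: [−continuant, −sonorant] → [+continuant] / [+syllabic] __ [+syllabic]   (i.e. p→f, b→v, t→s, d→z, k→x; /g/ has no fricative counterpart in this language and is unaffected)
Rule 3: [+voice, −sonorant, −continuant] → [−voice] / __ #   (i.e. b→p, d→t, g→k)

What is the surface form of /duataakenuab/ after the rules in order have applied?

Rule 1 (intervocalic voicing): /t/ is a voiceless stop between vowels /a/ and /a/, so it voices to [d]. /k/ is a voiceless stop between vowels /a/ and /e/, so it voices to [g]. /duataakenuab/ → duadaagenuab.
Rule 2 (intervocalic spirantization): /d/ is a stop between vowels /a/ and /a/, so it spirantizes to the fricative [z]. /duadaagenuab/ → duazaagenuab.
Rule 3 (final devoicing): /b/ is a voiced stop in word-final position, so it devoices to [p]. /duazaagenuab/ → duazaagenuap.

duazaagenuap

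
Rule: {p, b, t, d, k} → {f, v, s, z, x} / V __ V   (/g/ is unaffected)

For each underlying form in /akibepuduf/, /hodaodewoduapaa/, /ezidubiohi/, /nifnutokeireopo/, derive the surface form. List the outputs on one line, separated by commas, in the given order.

axivefuzuf, hozaozewozuafaa, ezizuviohi, nifnusoxeireofo

/akibepuduf/: /k/ is a stop between vowels /a/ and /i/, so it spirantizes to the fricative [x]. /b/ is a stop between vowels /i/ and /e/, so it spirantizes to the fricative [v]. /p/ is a stop between vowels /e/ and /u/, so it spirantizes to the fricative [f]. /d/ is a stop between vowels /u/ and /u/, so it spirantizes to the fricative [z]. → [axivefuzuf].
/hodaodewoduapaa/: /d/ is a stop between vowels /o/ and /a/, so it spirantizes to the fricative [z]. /d/ is a stop between vowels /o/ and /e/, so it spirantizes to the fricative [z]. /d/ is a stop between vowels /o/ and /u/, so it spirantizes to the fricative [z]. /p/ is a stop between vowels /a/ and /a/, so it spirantizes to the fricative [f]. → [hozaozewozuafaa].
/ezidubiohi/: /d/ is a stop between vowels /i/ and /u/, so it spirantizes to the fricative [z]. /b/ is a stop between vowels /u/ and /i/, so it spirantizes to the fricative [v]. → [ezizuviohi].
/nifnutokeireopo/: /t/ is a stop between vowels /u/ and /o/, so it spirantizes to the fricative [s]. /k/ is a stop between vowels /o/ and /e/, so it spirantizes to the fricative [x]. /p/ is a stop between vowels /o/ and /o/, so it spirantizes to the fricative [f]. → [nifnusoxeireofo].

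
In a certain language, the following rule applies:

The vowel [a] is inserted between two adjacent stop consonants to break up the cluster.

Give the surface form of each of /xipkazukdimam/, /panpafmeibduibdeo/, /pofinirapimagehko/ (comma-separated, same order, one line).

xipakazukadimam, panpafmeibaduibadeo, pofinirapimagehko

/xipkazukdimam/: /p/ and /k/ form a stop–stop cluster, so [a] is inserted between them. /k/ and /d/ form a stop–stop cluster, so [a] is inserted between them. → [xipakazukadimam].
/panpafmeibduibdeo/: /b/ and /d/ form a stop–stop cluster, so [a] is inserted between them. /b/ and /d/ form a stop–stop cluster, so [a] is inserted between them. → [panpafmeibaduibadeo].
/pofinirapimagehko/: the rule's environment is not met; surfaces unchanged as [pofinirapimagehko].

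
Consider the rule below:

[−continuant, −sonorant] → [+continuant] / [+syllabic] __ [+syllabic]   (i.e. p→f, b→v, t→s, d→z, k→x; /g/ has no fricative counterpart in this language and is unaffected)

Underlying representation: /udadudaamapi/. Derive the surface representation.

/d/ is a stop between vowels /u/ and /a/, so it spirantizes to the fricative [z].
/d/ is a stop between vowels /a/ and /u/, so it spirantizes to the fricative [z].
/d/ is a stop between vowels /u/ and /a/, so it spirantizes to the fricative [z].
/p/ is a stop between vowels /a/ and /i/, so it spirantizes to the fricative [f].
Surface form: [uzazuzaamafi].

uzazuzaamafi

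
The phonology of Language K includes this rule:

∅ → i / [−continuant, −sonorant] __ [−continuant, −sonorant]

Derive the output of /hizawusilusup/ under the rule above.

No segment of /hizawusilusup/ meets the structural description of the rule, so the form surfaces unchanged.

hizawusilusup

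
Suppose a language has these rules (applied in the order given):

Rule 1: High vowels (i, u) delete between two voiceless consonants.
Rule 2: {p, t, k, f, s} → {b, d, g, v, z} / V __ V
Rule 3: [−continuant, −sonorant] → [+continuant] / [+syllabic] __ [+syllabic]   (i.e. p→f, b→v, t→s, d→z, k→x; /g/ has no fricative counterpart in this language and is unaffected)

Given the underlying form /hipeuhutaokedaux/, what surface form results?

Rule 1 (high vowel syncope): /i/ is a high vowel flanked by voiceless consonants /h/ and /p/, so it deletes. /u/ is a high vowel flanked by voiceless consonants /h/ and /t/, so it deletes. /hipeuhutaokedaux/ → hpeuhtaokedaux.
Rule 2 (intervocalic voicing): /k/ is a voiceless obstruent between vowels /o/ and /e/, so it voices to [g]. /hpeuhtaokedaux/ → hpeuhtaogedaux.
Rule 3 (intervocalic spirantization): /d/ is a stop between vowels /e/ and /a/, so it spirantizes to the fricative [z]. /hpeuhtaogedaux/ → hpeuhtaogezaux.

hpeuhtaogezaux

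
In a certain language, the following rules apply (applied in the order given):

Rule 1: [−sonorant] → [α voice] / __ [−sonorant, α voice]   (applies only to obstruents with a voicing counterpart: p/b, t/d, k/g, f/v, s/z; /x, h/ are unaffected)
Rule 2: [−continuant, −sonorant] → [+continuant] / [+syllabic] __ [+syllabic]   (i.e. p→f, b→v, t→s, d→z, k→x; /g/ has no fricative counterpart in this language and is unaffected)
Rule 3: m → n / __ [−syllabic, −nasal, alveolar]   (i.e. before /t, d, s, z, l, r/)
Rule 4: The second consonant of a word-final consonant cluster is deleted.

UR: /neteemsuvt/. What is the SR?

neseensuf

Rule 1 (regressive voicing assimilation): /v/ precedes the voiceless obstruent /t/, so it devoices to [f] by assimilation. /neteemsuvt/ → neteemsuft.
Rule 2 (intervocalic spirantization): /t/ is a stop between vowels /e/ and /e/, so it spirantizes to the fricative [s]. /neteemsuft/ → neseemsuft.
Rule 3 (nasal place assimilation): /m/ precedes the alveolar consonant /s/, so it assimilates in place to [n]. /neseemsuft/ → neseensuft.
Rule 4 (final cluster simplification): /t/ is the second consonant of a word-final cluster /ft/, so it deletes. /neseensuft/ → neseensuf.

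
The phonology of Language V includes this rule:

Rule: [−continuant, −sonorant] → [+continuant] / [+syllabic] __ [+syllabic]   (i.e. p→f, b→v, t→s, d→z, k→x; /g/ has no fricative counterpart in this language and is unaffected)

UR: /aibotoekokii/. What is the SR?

aivosoexoxii

/b/ is a stop between vowels /i/ and /o/, so it spirantizes to the fricative [v].
/t/ is a stop between vowels /o/ and /o/, so it spirantizes to the fricative [s].
/k/ is a stop between vowels /e/ and /o/, so it spirantizes to the fricative [x].
/k/ is a stop between vowels /o/ and /i/, so it spirantizes to the fricative [x].
Surface form: [aivosoexoxii].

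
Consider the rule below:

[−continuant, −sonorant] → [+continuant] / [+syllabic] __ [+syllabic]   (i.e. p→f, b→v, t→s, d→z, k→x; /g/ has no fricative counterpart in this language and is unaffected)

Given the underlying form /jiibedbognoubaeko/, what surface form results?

jiivedbognouvaexo

/b/ is a stop between vowels /i/ and /e/, so it spirantizes to the fricative [v].
/b/ is a stop between vowels /u/ and /a/, so it spirantizes to the fricative [v].
/k/ is a stop between vowels /e/ and /o/, so it spirantizes to the fricative [x].
Surface form: [jiivedbognouvaexo].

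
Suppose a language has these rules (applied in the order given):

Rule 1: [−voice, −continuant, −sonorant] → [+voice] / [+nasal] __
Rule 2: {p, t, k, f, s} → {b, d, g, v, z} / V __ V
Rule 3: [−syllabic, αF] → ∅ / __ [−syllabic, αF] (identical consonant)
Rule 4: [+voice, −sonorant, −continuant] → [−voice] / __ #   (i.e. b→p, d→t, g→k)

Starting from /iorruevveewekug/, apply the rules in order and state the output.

iorueveeweguk

Rule 1 (post-nasal voicing): no segment meets the environment; /iorruevveewekug/ is unchanged.
Rule 2 (intervocalic voicing): /k/ is a voiceless obstruent between vowels /e/ and /u/, so it voices to [g]. /iorruevveewekug/ → iorruevveewegug.
Rule 3 (degemination): /rr/ is a geminate; the first /r/ deletes. /vv/ is a geminate; the first /v/ deletes. /iorruevveewegug/ → iorueveewegug.
Rule 4 (final devoicing): /g/ is a voiced stop in word-final position, so it devoices to [k]. /iorueveewegug/ → iorueveeweguk.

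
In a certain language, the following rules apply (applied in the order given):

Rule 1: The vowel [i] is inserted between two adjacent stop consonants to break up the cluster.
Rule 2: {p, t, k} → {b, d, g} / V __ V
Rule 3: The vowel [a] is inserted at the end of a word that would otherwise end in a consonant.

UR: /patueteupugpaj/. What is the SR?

Rule 1 (stop-cluster i-epenthesis): /g/ and /p/ form a stop–stop cluster, so [i] is inserted between them. /patueteupugpaj/ → patueteupugipaj.
Rule 2 (intervocalic voicing): /t/ is a voiceless stop between vowels /a/ and /u/, so it voices to [d]. /t/ is a voiceless stop between vowels /e/ and /e/, so it voices to [d]. /p/ is a voiceless stop between vowels /u/ and /u/, so it voices to [b]. /p/ is a voiceless stop between vowels /i/ and /a/, so it voices to [b]. /patueteupugipaj/ → paduedeubugibaj.
Rule 3 (final a-epenthesis): the form ends in the consonant /j/, so [a] is inserted word-finally. /paduedeubugibaj/ → paduedeubugibaja.

paduedeubugibaja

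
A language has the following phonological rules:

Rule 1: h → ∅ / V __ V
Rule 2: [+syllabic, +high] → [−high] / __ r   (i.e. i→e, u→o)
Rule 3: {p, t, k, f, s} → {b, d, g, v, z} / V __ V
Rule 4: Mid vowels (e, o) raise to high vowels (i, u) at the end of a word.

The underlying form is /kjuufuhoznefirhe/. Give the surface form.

kjuuvuozneverhi

Rule 1 (intervocalic h-deletion): /h/ occurs between vowels /u/ and /o/, so it deletes. /kjuufuhoznefirhe/ → kjuufuoznefirhe.
Rule 2 (pre-rhotic lowering): /i/ is a high vowel immediately before /r/, so it lowers to [e]. /kjuufuoznefirhe/ → kjuufuozneferhe.
Rule 3 (intervocalic voicing): /f/ is a voiceless obstruent between vowels /u/ and /u/, so it voices to [v]. /f/ is a voiceless obstruent between vowels /e/ and /e/, so it voices to [v]. /kjuufuozneferhe/ → kjuuvuozneverhe.
Rule 4 (final vowel raising): /e/ is a mid vowel in word-final position, so it raises to [i]. /kjuuvuozneverhe/ → kjuuvuozneverhi.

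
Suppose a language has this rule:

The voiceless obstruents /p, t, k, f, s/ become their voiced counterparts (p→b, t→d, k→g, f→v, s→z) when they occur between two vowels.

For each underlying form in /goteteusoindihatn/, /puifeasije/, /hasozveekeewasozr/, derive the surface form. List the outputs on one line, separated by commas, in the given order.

godedeuzoindihatn, puiveazije, hazozveegeewazozr

/goteteusoindihatn/: /t/ is a voiceless obstruent between vowels /o/ and /e/, so it voices to [d]. /t/ is a voiceless obstruent between vowels /e/ and /e/, so it voices to [d]. /s/ is a voiceless obstruent between vowels /u/ and /o/, so it voices to [z]. → [godedeuzoindihatn].
/puifeasije/: /f/ is a voiceless obstruent between vowels /i/ and /e/, so it voices to [v]. /s/ is a voiceless obstruent between vowels /a/ and /i/, so it voices to [z]. → [puiveazije].
/hasozveekeewasozr/: /s/ is a voiceless obstruent between vowels /a/ and /o/, so it voices to [z]. /k/ is a voiceless obstruent between vowels /e/ and /e/, so it voices to [g]. /s/ is a voiceless obstruent between vowels /a/ and /o/, so it voices to [z]. → [hazozveegeewazozr].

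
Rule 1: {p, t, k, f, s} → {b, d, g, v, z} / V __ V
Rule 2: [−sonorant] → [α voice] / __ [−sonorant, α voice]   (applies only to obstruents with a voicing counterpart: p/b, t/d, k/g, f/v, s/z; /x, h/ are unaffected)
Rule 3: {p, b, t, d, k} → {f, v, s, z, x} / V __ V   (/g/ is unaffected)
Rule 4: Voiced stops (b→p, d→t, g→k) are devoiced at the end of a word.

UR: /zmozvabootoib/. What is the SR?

Rule 1 (intervocalic voicing): /t/ is a voiceless obstruent between vowels /o/ and /o/, so it voices to [d]. /zmozvabootoib/ → zmozvaboodoib.
Rule 2 (regressive voicing assimilation): no segment meets the environment; /zmozvaboodoib/ is unchanged.
Rule 3 (intervocalic spirantization): /b/ is a stop between vowels /a/ and /o/, so it spirantizes to the fricative [v]. /d/ is a stop between vowels /o/ and /o/, so it spirantizes to the fricative [z]. /zmozvaboodoib/ → zmozvavoozoib.
Rule 4 (final devoicing): /b/ is a voiced stop in word-final position, so it devoices to [p]. /zmozvavoozoib/ → zmozvavoozoip.

zmozvavoozoip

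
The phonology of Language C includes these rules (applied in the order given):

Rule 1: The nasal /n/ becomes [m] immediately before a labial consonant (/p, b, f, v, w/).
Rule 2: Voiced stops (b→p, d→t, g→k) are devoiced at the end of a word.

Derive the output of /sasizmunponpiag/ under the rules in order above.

Rule 1 (nasal place assimilation): /n/ precedes the labial consonant /p/, so it assimilates in place to [m]. /n/ precedes the labial consonant /p/, so it assimilates in place to [m]. /sasizmunponpiag/ → sasizmumpompiag.
Rule 2 (final devoicing): /g/ is a voiced stop in word-final position, so it devoices to [k]. /sasizmumpompiag/ → sasizmumpompiak.

sasizmumpompiak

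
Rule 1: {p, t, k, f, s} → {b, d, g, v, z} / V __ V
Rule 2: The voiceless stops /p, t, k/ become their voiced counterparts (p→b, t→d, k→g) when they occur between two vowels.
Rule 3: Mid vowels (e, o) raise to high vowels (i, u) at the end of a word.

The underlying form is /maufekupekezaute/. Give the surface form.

mauvegubegezaudi

Rule 1 (intervocalic voicing): /f/ is a voiceless obstruent between vowels /u/ and /e/, so it voices to [v]. /k/ is a voiceless obstruent between vowels /e/ and /u/, so it voices to [g]. /p/ is a voiceless obstruent between vowels /u/ and /e/, so it voices to [b]. /k/ is a voiceless obstruent between vowels /e/ and /e/, so it voices to [g]. /t/ is a voiceless obstruent between vowels /u/ and /e/, so it voices to [d]. /maufekupekezaute/ → mauvegubegezaude.
Rule 2 (intervocalic voicing): no segment meets the environment; /mauvegubegezaude/ is unchanged.
Rule 3 (final vowel raising): /e/ is a mid vowel in word-final position, so it raises to [i]. /mauvegubegezaude/ → mauvegubegezaudi.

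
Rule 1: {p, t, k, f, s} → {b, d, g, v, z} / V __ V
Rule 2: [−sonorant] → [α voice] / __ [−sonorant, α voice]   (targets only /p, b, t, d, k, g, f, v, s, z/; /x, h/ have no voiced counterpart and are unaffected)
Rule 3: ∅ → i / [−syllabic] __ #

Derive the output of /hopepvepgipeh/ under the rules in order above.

hobebvebgibehi

Rule 1 (intervocalic voicing): /p/ is a voiceless obstruent between vowels /o/ and /e/, so it voices to [b]. /p/ is a voiceless obstruent between vowels /i/ and /e/, so it voices to [b]. /hopepvepgipeh/ → hobepvepgibeh.
Rule 2 (regressive voicing assimilation): /p/ precedes the voiced obstruent /v/, so it voices to [b] by assimilation. /p/ precedes the voiced obstruent /g/, so it voices to [b] by assimilation. /hobepvepgibeh/ → hobebvebgibeh.
Rule 3 (final i-epenthesis): the form ends in the consonant /h/, so [i] is inserted word-finally. /hobebvebgibeh/ → hobebvebgibehi.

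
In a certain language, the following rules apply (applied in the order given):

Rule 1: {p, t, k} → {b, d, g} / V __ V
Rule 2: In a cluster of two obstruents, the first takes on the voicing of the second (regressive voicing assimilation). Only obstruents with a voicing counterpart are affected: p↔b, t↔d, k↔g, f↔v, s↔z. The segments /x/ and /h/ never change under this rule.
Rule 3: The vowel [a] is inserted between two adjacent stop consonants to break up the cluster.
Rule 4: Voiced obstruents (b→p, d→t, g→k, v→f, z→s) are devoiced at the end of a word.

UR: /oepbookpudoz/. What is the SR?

Rule 1 (intervocalic voicing): no segment meets the environment; /oepbookpudoz/ is unchanged.
Rule 2 (regressive voicing assimilation): /p/ precedes the voiced obstruent /b/, so it voices to [b] by assimilation. /oepbookpudoz/ → oebbookpudoz.
Rule 3 (stop-cluster a-epenthesis): /b/ and /b/ form a stop–stop cluster, so [a] is inserted between them. /k/ and /p/ form a stop–stop cluster, so [a] is inserted between them. /oebbookpudoz/ → oebabookapudoz.
Rule 4 (final devoicing): /z/ is a voiced obstruent in word-final position, so it devoices to [s]. /oebabookapudoz/ → oebabookapudos.

oebabookapudos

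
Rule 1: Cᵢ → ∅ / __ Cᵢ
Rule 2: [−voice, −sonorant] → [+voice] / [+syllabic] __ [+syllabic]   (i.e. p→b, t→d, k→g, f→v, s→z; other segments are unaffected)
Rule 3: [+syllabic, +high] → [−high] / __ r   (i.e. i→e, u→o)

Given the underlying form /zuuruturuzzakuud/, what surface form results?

zuorudoruzaguud

Rule 1 (degemination): /zz/ is a geminate; the first /z/ deletes. /zuuruturuzzakuud/ → zuuruturuzakuud.
Rule 2 (intervocalic voicing): /t/ is a voiceless obstruent between vowels /u/ and /u/, so it voices to [d]. /k/ is a voiceless obstruent between vowels /a/ and /u/, so it voices to [g]. /zuuruturuzakuud/ → zuuruduruzaguud.
Rule 3 (pre-rhotic lowering): /u/ is a high vowel immediately before /r/, so it lowers to [o]. /u/ is a high vowel immediately before /r/, so it lowers to [o]. /zuuruduruzaguud/ → zuorudoruzaguud.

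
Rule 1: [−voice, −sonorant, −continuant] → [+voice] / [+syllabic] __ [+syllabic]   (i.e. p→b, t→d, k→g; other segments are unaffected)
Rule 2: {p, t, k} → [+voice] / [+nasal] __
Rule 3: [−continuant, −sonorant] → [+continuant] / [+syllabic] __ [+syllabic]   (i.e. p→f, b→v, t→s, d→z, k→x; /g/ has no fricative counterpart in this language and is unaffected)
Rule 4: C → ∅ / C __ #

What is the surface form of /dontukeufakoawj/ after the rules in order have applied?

Rule 1 (intervocalic voicing): /k/ is a voiceless stop between vowels /u/ and /e/, so it voices to [g]. /k/ is a voiceless stop between vowels /a/ and /o/, so it voices to [g]. /dontukeufakoawj/ → dontugeufagoawj.
Rule 2 (post-nasal voicing): /t/ is a voiceless stop immediately after the nasal /n/, so it voices to [d]. /dontugeufagoawj/ → dondugeufagoawj.
Rule 3 (intervocalic spirantization): no segment meets the environment; /dondugeufagoawj/ is unchanged.
Rule 4 (final cluster simplification): /j/ is the second consonant of a word-final cluster /wj/, so it deletes. /dondugeufagoawj/ → dondugeufagoaw.

dondugeufagoaw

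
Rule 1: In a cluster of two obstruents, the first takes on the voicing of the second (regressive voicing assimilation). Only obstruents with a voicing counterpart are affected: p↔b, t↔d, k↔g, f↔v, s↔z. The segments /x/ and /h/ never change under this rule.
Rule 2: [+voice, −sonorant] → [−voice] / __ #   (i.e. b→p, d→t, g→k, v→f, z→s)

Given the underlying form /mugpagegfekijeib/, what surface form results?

Rule 1 (regressive voicing assimilation): /g/ precedes the voiceless obstruent /p/, so it devoices to [k] by assimilation. /g/ precedes the voiceless obstruent /f/, so it devoices to [k] by assimilation. /mugpagegfekijeib/ → mukpagekfekijeib.
Rule 2 (final devoicing): /b/ is a voiced obstruent in word-final position, so it devoices to [p]. /mukpagekfekijeib/ → mukpagekfekijeip.

mukpagekfekijeip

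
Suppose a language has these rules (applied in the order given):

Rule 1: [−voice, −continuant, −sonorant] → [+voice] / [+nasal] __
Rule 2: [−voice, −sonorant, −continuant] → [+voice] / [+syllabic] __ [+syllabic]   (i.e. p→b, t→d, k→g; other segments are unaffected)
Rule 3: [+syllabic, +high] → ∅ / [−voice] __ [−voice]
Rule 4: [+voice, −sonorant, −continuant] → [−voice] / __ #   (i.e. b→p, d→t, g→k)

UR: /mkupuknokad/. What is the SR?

mgubuknogat

Rule 1 (post-nasal voicing): /k/ is a voiceless stop immediately after the nasal /m/, so it voices to [g]. /mkupuknokad/ → mgupuknokad.
Rule 2 (intervocalic voicing): /p/ is a voiceless stop between vowels /u/ and /u/, so it voices to [b]. /k/ is a voiceless stop between vowels /o/ and /a/, so it voices to [g]. /mgupuknokad/ → mgubuknogad.
Rule 3 (high vowel syncope): no segment meets the environment; /mgubuknogad/ is unchanged.
Rule 4 (final devoicing): /d/ is a voiced stop in word-final position, so it devoices to [t]. /mgubuknogad/ → mgubuknogat.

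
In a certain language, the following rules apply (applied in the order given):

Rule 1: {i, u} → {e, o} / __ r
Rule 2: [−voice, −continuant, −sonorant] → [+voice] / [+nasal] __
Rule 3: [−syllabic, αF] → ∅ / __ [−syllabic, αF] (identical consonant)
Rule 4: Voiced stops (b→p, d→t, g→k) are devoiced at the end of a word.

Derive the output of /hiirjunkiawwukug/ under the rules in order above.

Rule 1 (pre-rhotic lowering): /i/ is a high vowel immediately before /r/, so it lowers to [e]. /hiirjunkiawwukug/ → hierjunkiawwukug.
Rule 2 (post-nasal voicing): /k/ is a voiceless stop immediately after the nasal /n/, so it voices to [g]. /hierjunkiawwukug/ → hierjungiawwukug.
Rule 3 (degemination): /ww/ is a geminate; the first /w/ deletes. /hierjungiawwukug/ → hierjungiawukug.
Rule 4 (final devoicing): /g/ is a voiced stop in word-final position, so it devoices to [k]. /hierjungiawukug/ → hierjungiawukuk.

hierjungiawukuk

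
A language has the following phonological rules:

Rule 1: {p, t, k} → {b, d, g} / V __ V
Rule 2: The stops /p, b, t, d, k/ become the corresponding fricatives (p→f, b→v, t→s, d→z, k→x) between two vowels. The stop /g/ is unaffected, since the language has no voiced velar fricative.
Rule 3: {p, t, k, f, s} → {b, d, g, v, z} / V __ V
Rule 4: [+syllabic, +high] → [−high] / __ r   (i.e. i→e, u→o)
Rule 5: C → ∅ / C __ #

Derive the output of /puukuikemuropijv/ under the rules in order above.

Rule 1 (intervocalic voicing): /k/ is a voiceless stop between vowels /u/ and /u/, so it voices to [g]. /k/ is a voiceless stop between vowels /i/ and /e/, so it voices to [g]. /p/ is a voiceless stop between vowels /o/ and /i/, so it voices to [b]. /puukuikemuropijv/ → puuguigemurobijv.
Rule 2 (intervocalic spirantization): /b/ is a stop between vowels /o/ and /i/, so it spirantizes to the fricative [v]. /puuguigemurobijv/ → puuguigemurovijv.
Rule 3 (intervocalic voicing): no segment meets the environment; /puuguigemurovijv/ is unchanged.
Rule 4 (pre-rhotic lowering): /u/ is a high vowel immediately before /r/, so it lowers to [o]. /puuguigemurovijv/ → puuguigemorovijv.
Rule 5 (final cluster simplification): /v/ is the second consonant of a word-final cluster /jv/, so it deletes. /puuguigemorovijv/ → puuguigemorovij.

puuguigemorovij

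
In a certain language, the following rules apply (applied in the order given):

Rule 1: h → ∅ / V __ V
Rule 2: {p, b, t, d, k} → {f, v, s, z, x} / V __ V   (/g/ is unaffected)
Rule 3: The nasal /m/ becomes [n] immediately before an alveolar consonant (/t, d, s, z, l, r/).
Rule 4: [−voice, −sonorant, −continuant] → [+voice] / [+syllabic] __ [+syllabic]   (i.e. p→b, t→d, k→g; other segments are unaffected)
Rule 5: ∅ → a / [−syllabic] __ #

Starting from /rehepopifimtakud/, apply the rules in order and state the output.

Rule 1 (intervocalic h-deletion): /h/ occurs between vowels /e/ and /e/, so it deletes. /rehepopifimtakud/ → reepopifimtakud.
Rule 2 (intervocalic spirantization): /p/ is a stop between vowels /e/ and /o/, so it spirantizes to the fricative [f]. /p/ is a stop between vowels /o/ and /i/, so it spirantizes to the fricative [f]. /k/ is a stop between vowels /a/ and /u/, so it spirantizes to the fricative [x]. /reepopifimtakud/ → reefofifimtaxud.
Rule 3 (nasal place assimilation): /m/ precedes the alveolar consonant /t/, so it assimilates in place to [n]. /reefofifimtaxud/ → reefofifintaxud.
Rule 4 (intervocalic voicing): no segment meets the environment; /reefofifintaxud/ is unchanged.
Rule 5 (final a-epenthesis): the form ends in the consonant /d/, so [a] is inserted word-finally. /reefofifintaxud/ → reefofifintaxuda.

reefofifintaxuda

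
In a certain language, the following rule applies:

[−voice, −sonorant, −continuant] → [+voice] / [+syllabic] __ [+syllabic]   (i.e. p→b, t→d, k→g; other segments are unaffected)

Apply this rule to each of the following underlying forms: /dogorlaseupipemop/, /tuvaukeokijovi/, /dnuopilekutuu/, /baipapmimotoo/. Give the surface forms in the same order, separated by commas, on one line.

/dogorlaseupipemop/: /p/ is a voiceless stop between vowels /u/ and /i/, so it voices to [b]. /p/ is a voiceless stop between vowels /i/ and /e/, so it voices to [b]. → [dogorlaseubibemop].
/tuvaukeokijovi/: /k/ is a voiceless stop between vowels /u/ and /e/, so it voices to [g]. /k/ is a voiceless stop between vowels /o/ and /i/, so it voices to [g]. → [tuvaugeogijovi].
/dnuopilekutuu/: /p/ is a voiceless stop between vowels /o/ and /i/, so it voices to [b]. /k/ is a voiceless stop between vowels /e/ and /u/, so it voices to [g]. /t/ is a voiceless stop between vowels /u/ and /u/, so it voices to [d]. → [dnuobileguduu].
/baipapmimotoo/: /p/ is a voiceless stop between vowels /i/ and /a/, so it voices to [b]. /t/ is a voiceless stop between vowels /o/ and /o/, so it voices to [d]. → [baibapmimodoo].

dogorlaseubibemop, tuvaugeogijovi, dnuobileguduu, baibapmimodoo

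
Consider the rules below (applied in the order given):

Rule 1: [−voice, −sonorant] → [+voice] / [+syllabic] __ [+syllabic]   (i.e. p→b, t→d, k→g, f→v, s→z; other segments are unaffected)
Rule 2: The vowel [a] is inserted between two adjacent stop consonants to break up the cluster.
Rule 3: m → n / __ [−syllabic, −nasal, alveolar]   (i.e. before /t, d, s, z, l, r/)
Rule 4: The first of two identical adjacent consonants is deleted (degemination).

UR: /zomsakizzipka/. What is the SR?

zonsagizipaka

Rule 1 (intervocalic voicing): /k/ is a voiceless obstruent between vowels /a/ and /i/, so it voices to [g]. /zomsakizzipka/ → zomsagizzipka.
Rule 2 (stop-cluster a-epenthesis): /p/ and /k/ form a stop–stop cluster, so [a] is inserted between them. /zomsagizzipka/ → zomsagizzipaka.
Rule 3 (nasal place assimilation): /m/ precedes the alveolar consonant /s/, so it assimilates in place to [n]. /zomsagizzipaka/ → zonsagizzipaka.
Rule 4 (degemination): /zz/ is a geminate; the first /z/ deletes. /zonsagizzipaka/ → zonsagizipaka.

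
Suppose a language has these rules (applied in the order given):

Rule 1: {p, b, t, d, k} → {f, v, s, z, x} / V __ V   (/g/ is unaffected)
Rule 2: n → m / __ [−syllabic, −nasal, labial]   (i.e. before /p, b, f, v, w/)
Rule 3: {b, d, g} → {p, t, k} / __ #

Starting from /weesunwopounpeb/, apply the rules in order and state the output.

Rule 1 (intervocalic spirantization): /p/ is a stop between vowels /o/ and /o/, so it spirantizes to the fricative [f]. /weesunwopounpeb/ → weesunwofounpeb.
Rule 2 (nasal place assimilation): /n/ precedes the labial consonant /w/, so it assimilates in place to [m]. /n/ precedes the labial consonant /p/, so it assimilates in place to [m]. /weesunwofounpeb/ → weesumwofoumpeb.
Rule 3 (final devoicing): /b/ is a voiced stop in word-final position, so it devoices to [p]. /weesumwofoumpeb/ → weesumwofoumpep.

weesumwofoumpep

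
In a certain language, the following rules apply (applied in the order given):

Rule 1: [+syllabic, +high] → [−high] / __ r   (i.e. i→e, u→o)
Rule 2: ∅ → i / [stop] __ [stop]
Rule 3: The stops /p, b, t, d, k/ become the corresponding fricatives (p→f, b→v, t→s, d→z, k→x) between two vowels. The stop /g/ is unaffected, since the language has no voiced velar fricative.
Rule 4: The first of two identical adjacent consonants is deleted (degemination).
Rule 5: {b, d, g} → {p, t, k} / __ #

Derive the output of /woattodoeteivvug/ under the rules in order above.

Rule 1 (pre-rhotic lowering): no segment meets the environment; /woattodoeteivvug/ is unchanged.
Rule 2 (stop-cluster i-epenthesis): /t/ and /t/ form a stop–stop cluster, so [i] is inserted between them. /woattodoeteivvug/ → woatitodoeteivvug.
Rule 3 (intervocalic spirantization): /t/ is a stop between vowels /a/ and /i/, so it spirantizes to the fricative [s]. /t/ is a stop between vowels /i/ and /o/, so it spirantizes to the fricative [s]. /d/ is a stop between vowels /o/ and /o/, so it spirantizes to the fricative [z]. /t/ is a stop between vowels /e/ and /e/, so it spirantizes to the fricative [s]. /woatitodoeteivvug/ → woasisozoeseivvug.
Rule 4 (degemination): /vv/ is a geminate; the first /v/ deletes. /woasisozoeseivvug/ → woasisozoeseivug.
Rule 5 (final devoicing): /g/ is a voiced stop in word-final position, so it devoices to [k]. /woasisozoeseivug/ → woasisozoeseivuk.

woasisozoeseivuk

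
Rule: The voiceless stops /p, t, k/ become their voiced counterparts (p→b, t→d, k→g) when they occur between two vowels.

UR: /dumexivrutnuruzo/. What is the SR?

No segment of /dumexivrutnuruzo/ meets the structural description of the rule, so the form surfaces unchanged.

dumexivrutnuruzo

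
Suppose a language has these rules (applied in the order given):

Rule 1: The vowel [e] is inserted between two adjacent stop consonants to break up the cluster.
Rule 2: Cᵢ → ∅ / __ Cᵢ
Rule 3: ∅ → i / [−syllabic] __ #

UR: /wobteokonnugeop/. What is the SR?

Rule 1 (stop-cluster e-epenthesis): /b/ and /t/ form a stop–stop cluster, so [e] is inserted between them. /wobteokonnugeop/ → wobeteokonnugeop.
Rule 2 (degemination): /nn/ is a geminate; the first /n/ deletes. /wobeteokonnugeop/ → wobeteokonugeop.
Rule 3 (final i-epenthesis): the form ends in the consonant /p/, so [i] is inserted word-finally. /wobeteokonugeop/ → wobeteokonugeopi.

wobeteokonugeopi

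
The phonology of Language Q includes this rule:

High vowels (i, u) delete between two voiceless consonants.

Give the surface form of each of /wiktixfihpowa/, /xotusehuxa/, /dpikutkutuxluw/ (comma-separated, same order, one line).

wiktxfhpowa, xotsehxa, dpktktxluw

/wiktixfihpowa/: /i/ is a high vowel flanked by voiceless consonants /t/ and /x/, so it deletes. /i/ is a high vowel flanked by voiceless consonants /f/ and /h/, so it deletes. → [wiktxfhpowa].
/xotusehuxa/: /u/ is a high vowel flanked by voiceless consonants /t/ and /s/, so it deletes. /u/ is a high vowel flanked by voiceless consonants /h/ and /x/, so it deletes. → [xotsehxa].
/dpikutkutuxluw/: /i/ is a high vowel flanked by voiceless consonants /p/ and /k/, so it deletes. /u/ is a high vowel flanked by voiceless consonants /k/ and /t/, so it deletes. /u/ is a high vowel flanked by voiceless consonants /k/ and /t/, so it deletes. /u/ is a high vowel flanked by voiceless consonants /t/ and /x/, so it deletes. → [dpktktxluw].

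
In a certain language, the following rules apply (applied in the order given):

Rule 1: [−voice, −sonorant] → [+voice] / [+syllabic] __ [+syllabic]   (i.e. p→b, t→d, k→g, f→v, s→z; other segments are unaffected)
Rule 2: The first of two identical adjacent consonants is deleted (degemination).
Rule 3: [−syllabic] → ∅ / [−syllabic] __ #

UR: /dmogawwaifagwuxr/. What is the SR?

Rule 1 (intervocalic voicing): /f/ is a voiceless obstruent between vowels /i/ and /a/, so it voices to [v]. /dmogawwaifagwuxr/ → dmogawwaivagwuxr.
Rule 2 (degemination): /ww/ is a geminate; the first /w/ deletes. /dmogawwaivagwuxr/ → dmogawaivagwuxr.
Rule 3 (final cluster simplification): /r/ is the second consonant of a word-final cluster /xr/, so it deletes. /dmogawaivagwuxr/ → dmogawaivagwux.

dmogawaivagwux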